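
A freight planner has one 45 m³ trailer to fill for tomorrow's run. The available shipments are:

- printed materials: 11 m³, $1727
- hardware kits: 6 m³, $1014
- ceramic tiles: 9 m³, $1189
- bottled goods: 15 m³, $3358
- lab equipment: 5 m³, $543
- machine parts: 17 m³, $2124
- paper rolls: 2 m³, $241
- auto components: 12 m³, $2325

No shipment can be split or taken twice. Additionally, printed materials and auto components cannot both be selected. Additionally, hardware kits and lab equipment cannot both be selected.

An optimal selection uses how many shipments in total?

5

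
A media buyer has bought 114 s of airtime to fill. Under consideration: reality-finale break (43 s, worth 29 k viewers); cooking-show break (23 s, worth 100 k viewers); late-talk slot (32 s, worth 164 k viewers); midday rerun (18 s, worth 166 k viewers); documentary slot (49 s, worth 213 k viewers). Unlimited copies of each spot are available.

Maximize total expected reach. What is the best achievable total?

6×midday rerun uses 108 of the 114 s and totals 996.
Nothing else within 114 s beats 996.

996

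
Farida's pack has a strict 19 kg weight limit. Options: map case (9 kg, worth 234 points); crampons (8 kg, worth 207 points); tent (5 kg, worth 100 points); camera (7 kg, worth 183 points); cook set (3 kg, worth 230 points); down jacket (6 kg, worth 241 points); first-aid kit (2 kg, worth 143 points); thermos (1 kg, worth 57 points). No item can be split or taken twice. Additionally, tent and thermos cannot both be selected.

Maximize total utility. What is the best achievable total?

The ratio ordering already packs tightly: camera + cook set + down jacket + first-aid kit + thermos, 19 kg, 854.
The closest alternative, crampons + cook set + down jacket + first-aid kit, reaches only 821.

854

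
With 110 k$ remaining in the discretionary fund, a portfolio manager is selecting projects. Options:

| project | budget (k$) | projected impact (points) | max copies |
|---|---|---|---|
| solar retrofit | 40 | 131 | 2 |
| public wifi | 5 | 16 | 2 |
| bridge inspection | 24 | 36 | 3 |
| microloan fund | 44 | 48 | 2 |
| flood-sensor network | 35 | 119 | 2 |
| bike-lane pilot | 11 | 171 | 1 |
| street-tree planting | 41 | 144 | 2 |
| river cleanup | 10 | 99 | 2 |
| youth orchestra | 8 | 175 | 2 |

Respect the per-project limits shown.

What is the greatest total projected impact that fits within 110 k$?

Ranking by ratio (projected impact/k$): youth orchestra 21.88, bike-lane pilot 15.55, river cleanup 9.90, street-tree planting 3.51.
2×public wifi + bike-lane pilot + street-tree planting + 2×river cleanup + 2×youth orchestra uses 98 of the 110 k$ and totals 895.
That's the maximum — no swap from here does better than 895.

895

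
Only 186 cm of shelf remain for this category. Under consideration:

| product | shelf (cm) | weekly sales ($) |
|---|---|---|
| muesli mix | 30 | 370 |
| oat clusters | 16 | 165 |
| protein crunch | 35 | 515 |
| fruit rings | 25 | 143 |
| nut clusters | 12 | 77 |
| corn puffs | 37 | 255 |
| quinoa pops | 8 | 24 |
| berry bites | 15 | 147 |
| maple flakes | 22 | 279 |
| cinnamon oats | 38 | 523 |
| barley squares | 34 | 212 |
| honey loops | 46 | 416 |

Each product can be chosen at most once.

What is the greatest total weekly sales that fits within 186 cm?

2250

Filling by ratio: muesli mix + oat clusters + protein crunch + nut clusters + quinoa pops + berry bites + maple flakes + cinnamon oats for 2100, with 10 cm left unused.
The 36 cm tied up in oat clusters and nut clusters and quinoa pops is better spent on honey loops — total rises to 2250 (186 cm).
Every other selection either busts 186 cm or fails to beat 2250.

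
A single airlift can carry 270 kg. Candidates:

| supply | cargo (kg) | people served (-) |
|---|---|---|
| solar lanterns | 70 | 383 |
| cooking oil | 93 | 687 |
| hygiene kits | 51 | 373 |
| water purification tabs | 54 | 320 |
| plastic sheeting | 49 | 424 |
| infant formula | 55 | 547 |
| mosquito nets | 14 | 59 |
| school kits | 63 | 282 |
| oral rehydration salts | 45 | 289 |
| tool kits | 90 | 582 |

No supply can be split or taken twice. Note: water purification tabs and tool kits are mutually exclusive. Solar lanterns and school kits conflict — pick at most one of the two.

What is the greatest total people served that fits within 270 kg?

2090

Best packing: cooking oil + hygiene kits + plastic sheeting + infant formula + mosquito nets — 262 kg, 2090 total.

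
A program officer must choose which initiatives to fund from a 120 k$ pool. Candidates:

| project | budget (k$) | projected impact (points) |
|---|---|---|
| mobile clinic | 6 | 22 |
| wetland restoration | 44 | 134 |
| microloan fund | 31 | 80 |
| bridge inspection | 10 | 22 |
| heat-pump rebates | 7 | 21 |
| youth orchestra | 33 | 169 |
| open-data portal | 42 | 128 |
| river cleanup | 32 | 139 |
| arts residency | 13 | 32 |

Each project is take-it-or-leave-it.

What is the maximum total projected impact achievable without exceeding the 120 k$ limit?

479

The ratio ordering already packs tightly: mobile clinic + heat-pump rebates + youth orchestra + open-data portal + river cleanup, 120 k$, 479.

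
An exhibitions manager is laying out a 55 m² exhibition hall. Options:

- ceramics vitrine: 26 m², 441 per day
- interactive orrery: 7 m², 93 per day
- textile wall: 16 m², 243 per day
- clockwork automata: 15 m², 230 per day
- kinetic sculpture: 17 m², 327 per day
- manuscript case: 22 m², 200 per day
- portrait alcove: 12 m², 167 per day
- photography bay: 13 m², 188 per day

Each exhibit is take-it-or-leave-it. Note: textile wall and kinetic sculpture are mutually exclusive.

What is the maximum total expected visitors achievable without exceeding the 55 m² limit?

Density check — kinetic sculpture 19.24, ceramics vitrine 16.96, clockwork automata 15.33, textile wall 15.19 are the best per m².
Ceramics vitrine + kinetic sculpture + portrait alcove uses 55 of the 55 m² and totals 935.
Next best is ceramics vitrine + textile wall + photography bay at 872 (55 m²) — short by 63.

935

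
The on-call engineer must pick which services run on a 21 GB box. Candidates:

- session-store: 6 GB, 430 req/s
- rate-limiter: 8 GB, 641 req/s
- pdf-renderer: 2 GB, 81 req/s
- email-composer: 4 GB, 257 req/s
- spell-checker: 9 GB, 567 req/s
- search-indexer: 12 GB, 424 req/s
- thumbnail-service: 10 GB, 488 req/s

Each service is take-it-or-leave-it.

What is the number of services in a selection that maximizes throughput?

The maximum throughput within 21 GB is 1465.
One optimal bundle: rate-limiter + email-composer + spell-checker (21 GB).
Every optimal selection uses 3 services.

3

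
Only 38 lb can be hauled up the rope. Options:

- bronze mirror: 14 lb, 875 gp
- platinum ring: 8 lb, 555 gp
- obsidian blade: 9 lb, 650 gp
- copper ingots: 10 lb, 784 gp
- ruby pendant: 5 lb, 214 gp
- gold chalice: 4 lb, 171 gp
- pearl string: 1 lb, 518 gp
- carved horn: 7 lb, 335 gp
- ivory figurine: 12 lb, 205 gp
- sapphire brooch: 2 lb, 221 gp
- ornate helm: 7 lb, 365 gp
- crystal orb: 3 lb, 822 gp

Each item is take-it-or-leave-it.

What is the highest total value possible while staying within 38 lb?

3775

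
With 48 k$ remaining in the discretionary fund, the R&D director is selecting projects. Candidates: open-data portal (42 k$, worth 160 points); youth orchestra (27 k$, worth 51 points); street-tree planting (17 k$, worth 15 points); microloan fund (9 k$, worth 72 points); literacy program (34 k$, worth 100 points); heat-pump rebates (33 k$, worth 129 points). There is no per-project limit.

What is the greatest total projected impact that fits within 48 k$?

The ratio ordering already packs tightly: 5×microloan fund, 45 k$, 360.

360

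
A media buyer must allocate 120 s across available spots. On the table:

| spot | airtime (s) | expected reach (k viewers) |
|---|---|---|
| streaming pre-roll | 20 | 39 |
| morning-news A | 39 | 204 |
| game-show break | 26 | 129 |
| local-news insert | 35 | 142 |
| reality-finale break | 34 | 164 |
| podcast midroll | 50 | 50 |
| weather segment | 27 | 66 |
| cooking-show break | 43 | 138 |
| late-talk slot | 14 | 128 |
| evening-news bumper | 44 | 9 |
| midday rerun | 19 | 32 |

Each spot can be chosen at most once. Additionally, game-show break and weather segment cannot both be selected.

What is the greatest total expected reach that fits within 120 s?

Best packing: morning-news A + game-show break + reality-finale break + late-talk slot — 113 s, 625 total.
Next best is morning-news A + game-show break + local-news insert + late-talk slot at 603 (114 s) — short by 22.

625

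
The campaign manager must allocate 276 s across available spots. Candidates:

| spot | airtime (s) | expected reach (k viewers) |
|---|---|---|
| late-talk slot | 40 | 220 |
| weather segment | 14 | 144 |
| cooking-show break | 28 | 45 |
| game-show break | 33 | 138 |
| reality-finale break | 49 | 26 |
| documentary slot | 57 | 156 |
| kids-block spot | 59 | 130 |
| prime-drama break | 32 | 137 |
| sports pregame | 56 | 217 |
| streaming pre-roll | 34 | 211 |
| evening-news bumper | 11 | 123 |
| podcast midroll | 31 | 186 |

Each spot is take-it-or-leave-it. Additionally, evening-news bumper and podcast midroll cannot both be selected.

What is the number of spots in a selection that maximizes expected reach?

8

Optimal total is 1298.
One optimal bundle: late-talk slot + weather segment + cooking-show break + game-show break + prime-drama break + sports pregame + streaming pre-roll + podcast midroll (268 s).
Every optimal selection uses 8 spots.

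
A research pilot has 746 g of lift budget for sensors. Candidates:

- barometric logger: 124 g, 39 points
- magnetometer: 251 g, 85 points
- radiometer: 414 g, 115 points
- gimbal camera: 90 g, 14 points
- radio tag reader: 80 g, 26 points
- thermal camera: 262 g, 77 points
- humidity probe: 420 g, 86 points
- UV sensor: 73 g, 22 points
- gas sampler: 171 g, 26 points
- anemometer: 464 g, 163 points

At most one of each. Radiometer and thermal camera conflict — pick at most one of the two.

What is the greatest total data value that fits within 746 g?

Filling by ratio: magnetometer + anemometer for 248, with 31 g left unused.
The 251 g tied up in magnetometer is better spent on barometric logger + radio tag reader + UV sensor — total rises to 250 (741 g).
The closest alternative, magnetometer + anemometer, reaches only 248.

250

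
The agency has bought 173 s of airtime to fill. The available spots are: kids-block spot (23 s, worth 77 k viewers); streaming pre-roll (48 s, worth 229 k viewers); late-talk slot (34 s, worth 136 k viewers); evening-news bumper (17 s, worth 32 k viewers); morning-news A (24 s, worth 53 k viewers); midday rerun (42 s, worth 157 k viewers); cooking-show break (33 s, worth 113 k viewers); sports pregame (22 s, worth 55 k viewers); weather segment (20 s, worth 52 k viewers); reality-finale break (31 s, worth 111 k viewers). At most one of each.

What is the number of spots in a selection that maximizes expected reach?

Optimal total is 666.
One optimal bundle: kids-block spot + streaming pre-roll + late-talk slot + cooking-show break + reality-finale break (169 s).
Every optimal selection uses 5 spots.

5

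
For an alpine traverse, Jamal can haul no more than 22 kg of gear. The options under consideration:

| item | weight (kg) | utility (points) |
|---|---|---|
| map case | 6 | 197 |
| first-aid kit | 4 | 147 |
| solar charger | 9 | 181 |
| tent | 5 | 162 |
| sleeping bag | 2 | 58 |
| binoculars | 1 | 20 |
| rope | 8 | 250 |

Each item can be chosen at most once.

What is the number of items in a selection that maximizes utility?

Optimal total is 687.
One optimal bundle: map case + tent + sleeping bag + binoculars + rope (22 kg).
All optima have 5 items.

5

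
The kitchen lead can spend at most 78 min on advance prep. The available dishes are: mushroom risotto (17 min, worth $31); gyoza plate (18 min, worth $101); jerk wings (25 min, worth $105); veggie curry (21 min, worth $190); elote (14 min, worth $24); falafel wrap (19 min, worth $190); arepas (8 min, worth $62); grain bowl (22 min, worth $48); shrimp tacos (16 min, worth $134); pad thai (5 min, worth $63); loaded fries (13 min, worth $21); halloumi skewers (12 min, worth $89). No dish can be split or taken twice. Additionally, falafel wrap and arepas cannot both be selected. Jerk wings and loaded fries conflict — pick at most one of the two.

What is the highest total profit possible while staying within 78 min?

666

Veggie curry + falafel wrap + shrimp tacos + pad thai + halloumi skewers uses 73 of the 78 min and totals 666.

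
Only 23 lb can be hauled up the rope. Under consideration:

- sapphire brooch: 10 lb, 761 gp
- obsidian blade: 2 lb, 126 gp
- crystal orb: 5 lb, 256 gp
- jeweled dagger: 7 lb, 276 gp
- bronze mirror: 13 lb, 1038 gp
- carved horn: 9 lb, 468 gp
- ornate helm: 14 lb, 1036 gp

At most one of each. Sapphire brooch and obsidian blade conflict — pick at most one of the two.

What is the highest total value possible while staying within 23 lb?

Ranking by ratio (value/lb): bronze mirror 79.85, sapphire brooch 76.10, ornate helm 74.00.
The ratio ordering already packs tightly: sapphire brooch + bronze mirror, 23 lb, 1799.
The closest alternative, bronze mirror + carved horn, reaches only 1506.

1799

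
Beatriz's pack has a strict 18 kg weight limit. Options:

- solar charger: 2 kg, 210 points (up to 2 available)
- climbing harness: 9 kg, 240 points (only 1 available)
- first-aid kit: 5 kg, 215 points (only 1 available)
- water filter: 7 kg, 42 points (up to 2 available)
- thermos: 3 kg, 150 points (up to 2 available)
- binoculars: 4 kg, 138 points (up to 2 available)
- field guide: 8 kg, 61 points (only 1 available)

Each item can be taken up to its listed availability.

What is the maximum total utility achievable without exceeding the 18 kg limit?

Filling by ratio: 2×solar charger + first-aid kit + 2×thermos for 935, with 3 kg left unused.
Dropping first-aid kit frees 5 kg; slotting in 2×binoculars (8 kg) lifts the total to 996 at 18 kg.

996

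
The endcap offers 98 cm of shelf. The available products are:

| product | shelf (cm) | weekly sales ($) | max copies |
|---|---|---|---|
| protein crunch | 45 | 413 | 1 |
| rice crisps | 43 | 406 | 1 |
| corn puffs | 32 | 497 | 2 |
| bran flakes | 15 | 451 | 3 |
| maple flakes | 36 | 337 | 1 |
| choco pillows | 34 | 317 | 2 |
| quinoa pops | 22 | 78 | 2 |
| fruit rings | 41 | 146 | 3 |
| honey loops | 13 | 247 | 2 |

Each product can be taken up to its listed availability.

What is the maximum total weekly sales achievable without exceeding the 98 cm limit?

Ranking by ratio (weekly sales/cm): bran flakes 30.07, honey loops 19.00, corn puffs 15.53, rice crisps 9.44.
Taking the top-ratio products first gives 3×bran flakes + quinoa pops + 2×honey loops for 1925 (93 cm).
The 35 cm tied up in quinoa pops and honey loops is better spent on corn puffs — total rises to 2097 (90 cm).

2097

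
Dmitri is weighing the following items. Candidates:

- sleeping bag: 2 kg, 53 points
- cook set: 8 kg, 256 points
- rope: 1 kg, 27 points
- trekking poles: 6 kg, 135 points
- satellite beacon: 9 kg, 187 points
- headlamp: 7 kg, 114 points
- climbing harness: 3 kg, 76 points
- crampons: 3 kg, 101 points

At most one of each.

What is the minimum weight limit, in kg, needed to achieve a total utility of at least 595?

21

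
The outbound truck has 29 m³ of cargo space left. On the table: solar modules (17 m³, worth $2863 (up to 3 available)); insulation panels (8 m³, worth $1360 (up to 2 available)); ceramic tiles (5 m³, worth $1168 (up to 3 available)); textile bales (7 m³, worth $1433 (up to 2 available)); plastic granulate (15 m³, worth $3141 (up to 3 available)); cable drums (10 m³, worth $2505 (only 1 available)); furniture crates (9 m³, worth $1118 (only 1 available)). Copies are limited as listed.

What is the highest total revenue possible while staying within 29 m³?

6539

The ratio heuristic lands on 3×ceramic tiles + cable drums (6009) but leaves 4 m³ idle.
Dropping 2×ceramic tiles frees 10 m³; slotting in 2×textile bales (14 m³) lifts the total to 6539 at 29 m³.
Nothing else within 29 m³ beats 6539.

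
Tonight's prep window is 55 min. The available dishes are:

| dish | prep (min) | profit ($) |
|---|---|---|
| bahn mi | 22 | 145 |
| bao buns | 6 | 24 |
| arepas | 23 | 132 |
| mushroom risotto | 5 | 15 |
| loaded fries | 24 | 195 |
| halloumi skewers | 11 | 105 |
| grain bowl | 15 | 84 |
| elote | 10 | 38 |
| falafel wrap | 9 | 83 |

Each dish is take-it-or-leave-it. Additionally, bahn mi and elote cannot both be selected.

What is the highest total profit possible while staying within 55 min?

423

By profit per min: halloumi skewers 9.55, falafel wrap 9.22, loaded fries 8.12 lead.
A density-first pass picks bao buns + mushroom risotto + loaded fries + halloumi skewers + falafel wrap — 422 at 55 min.
Dropping bao buns and mushroom risotto and halloumi skewers frees 22 min; slotting in bahn mi (22 min) lifts the total to 423 at 55 min.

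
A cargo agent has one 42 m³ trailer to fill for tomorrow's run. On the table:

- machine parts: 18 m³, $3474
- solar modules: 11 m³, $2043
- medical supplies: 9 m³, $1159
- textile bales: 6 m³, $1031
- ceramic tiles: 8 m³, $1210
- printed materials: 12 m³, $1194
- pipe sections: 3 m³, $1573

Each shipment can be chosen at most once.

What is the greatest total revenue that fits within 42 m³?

Filling by ratio: machine parts + solar modules + textile bales + pipe sections for 8121, with 4 m³ left unused.
The 6 m³ tied up in textile bales is better spent on ceramic tiles — total rises to 8300 (40 m³).
An exhaustive check of the 128 subsets confirms 8300.

8300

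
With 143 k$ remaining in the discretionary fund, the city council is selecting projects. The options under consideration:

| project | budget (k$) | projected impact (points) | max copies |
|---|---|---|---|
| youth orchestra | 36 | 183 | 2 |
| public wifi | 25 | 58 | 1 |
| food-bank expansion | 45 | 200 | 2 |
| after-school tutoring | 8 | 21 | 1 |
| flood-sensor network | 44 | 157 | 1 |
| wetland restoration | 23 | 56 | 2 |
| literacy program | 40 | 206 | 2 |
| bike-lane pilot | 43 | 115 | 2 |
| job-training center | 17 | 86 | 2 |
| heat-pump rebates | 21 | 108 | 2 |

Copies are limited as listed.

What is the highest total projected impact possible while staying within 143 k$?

Best packing: 2×literacy program + job-training center + 2×heat-pump rebates — 139 k$, 714 total.
No other feasible combination exceeds 714.

714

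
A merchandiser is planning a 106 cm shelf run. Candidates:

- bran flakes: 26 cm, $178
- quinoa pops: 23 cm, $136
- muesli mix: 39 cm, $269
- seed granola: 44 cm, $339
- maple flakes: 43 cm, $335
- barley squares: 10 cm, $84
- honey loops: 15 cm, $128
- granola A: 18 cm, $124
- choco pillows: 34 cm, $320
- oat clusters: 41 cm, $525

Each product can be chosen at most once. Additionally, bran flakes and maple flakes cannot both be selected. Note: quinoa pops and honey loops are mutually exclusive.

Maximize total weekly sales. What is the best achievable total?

Barley squares + honey loops + choco pillows + oat clusters uses 100 of the 106 cm and totals 1057.
No other feasible combination exceeds 1057.

1057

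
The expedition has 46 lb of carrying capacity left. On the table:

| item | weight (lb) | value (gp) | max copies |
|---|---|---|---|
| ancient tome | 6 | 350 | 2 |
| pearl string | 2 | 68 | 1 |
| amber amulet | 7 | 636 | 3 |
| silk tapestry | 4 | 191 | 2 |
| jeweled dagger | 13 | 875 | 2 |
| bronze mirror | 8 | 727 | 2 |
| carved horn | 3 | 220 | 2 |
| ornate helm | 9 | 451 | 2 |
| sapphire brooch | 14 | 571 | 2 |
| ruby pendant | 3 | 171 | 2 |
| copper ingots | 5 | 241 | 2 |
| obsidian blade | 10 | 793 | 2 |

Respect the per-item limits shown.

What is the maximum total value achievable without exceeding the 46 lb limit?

3×amber amulet + 2×bronze mirror + 2×carved horn + ruby pendant uses 46 of the 46 lb and totals 3973.

3973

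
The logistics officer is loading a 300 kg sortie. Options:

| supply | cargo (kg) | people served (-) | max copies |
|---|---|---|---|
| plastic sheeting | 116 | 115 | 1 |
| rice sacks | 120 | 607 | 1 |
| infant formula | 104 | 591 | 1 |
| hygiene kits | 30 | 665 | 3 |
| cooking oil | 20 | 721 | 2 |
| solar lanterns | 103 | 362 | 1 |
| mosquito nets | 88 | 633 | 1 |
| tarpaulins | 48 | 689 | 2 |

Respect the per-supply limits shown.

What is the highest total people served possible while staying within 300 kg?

4815

By people served per kg: cooking oil 36.05, hygiene kits 22.17, tarpaulins 14.35, mosquito nets 7.19 lead.
Best packing: 3×hygiene kits + 2×cooking oil + 2×tarpaulins — 226 kg, 4815 total.
No other feasible combination exceeds 4815.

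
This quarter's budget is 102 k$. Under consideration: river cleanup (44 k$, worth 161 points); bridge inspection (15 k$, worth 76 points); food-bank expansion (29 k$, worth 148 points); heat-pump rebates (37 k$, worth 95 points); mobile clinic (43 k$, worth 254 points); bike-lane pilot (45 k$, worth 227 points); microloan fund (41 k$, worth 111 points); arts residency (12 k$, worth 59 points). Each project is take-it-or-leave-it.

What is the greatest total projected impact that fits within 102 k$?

540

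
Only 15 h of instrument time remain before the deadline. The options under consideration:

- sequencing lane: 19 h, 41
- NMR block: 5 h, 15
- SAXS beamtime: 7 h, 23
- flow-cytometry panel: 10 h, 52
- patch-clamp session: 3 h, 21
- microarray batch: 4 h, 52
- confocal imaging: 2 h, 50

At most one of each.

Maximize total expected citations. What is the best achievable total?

138

The ratio ordering already packs tightly: NMR block + patch-clamp session + microarray batch + confocal imaging, 14 h, 138.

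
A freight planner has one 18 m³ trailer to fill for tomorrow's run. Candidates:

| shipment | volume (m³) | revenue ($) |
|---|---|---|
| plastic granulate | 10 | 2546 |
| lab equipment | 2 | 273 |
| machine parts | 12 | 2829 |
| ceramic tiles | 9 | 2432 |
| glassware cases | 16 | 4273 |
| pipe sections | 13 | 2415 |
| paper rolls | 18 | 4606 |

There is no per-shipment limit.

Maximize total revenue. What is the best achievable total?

4864

Best packing: 2×ceramic tiles — 18 m³, 4864 total.
No other feasible combination exceeds 4864.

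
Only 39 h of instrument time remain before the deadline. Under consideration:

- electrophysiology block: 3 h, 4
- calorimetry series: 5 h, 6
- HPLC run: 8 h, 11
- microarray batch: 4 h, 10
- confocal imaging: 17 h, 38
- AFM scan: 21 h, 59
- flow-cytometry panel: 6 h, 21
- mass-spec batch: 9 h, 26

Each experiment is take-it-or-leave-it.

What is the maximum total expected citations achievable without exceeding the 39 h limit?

By expected citations per h: flow-cytometry panel 3.50, mass-spec batch 2.89, AFM scan 2.81, microarray batch 2.50 lead.
Electrophysiology block + AFM scan + flow-cytometry panel + mass-spec batch uses 39 of the 39 h and totals 110.

110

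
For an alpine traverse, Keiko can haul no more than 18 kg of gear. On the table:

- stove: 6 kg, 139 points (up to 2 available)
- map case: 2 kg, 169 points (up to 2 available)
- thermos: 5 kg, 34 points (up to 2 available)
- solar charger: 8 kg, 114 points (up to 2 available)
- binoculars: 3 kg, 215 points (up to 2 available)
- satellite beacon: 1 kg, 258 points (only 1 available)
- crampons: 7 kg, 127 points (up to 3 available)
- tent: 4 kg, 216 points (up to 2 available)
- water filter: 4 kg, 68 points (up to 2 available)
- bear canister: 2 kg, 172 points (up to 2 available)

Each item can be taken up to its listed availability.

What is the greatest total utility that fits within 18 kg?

1418

Ranking by ratio (utility/kg): satellite beacon 258.00, bear canister 86.00, map case 84.50.
Greedy by ratio would take 2×map case + 2×binoculars + satellite beacon + 2×bear canister: 15 kg used, total 1370.
Dropping map case and binoculars frees 5 kg; slotting in 2×tent (8 kg) lifts the total to 1418 at 18 kg.
No other feasible combination exceeds 1418.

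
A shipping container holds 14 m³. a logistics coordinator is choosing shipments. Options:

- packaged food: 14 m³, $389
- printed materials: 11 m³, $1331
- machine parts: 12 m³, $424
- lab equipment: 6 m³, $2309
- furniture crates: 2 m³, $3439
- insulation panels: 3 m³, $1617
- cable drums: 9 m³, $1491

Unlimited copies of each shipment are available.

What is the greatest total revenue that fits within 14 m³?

24073

By revenue per m³: furniture crates 1719.50, insulation panels 539.00, lab equipment 384.83 lead.
Taking 7×furniture crates: 14 m³ used, 24073 in revenue.
No other feasible combination exceeds 24073.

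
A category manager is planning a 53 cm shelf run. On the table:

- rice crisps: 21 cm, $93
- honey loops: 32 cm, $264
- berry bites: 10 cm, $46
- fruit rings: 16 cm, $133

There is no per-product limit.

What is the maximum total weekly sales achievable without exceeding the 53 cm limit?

Density check — fruit rings 8.31, honey loops 8.25, berry bites 4.60, rice crisps 4.43 are the best per cm.
The ratio ordering already packs tightly: 3×fruit rings, 48 cm, 399.
The spare 5 cm is too small for any remaining product, and no exchange beats 399.

399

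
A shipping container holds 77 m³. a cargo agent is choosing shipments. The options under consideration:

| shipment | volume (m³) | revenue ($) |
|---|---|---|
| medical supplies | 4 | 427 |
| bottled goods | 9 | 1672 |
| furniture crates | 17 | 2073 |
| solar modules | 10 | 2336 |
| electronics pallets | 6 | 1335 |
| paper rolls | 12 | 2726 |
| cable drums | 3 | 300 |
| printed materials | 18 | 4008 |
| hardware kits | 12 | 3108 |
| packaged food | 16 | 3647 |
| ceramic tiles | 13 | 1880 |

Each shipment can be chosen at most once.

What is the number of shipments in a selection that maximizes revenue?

6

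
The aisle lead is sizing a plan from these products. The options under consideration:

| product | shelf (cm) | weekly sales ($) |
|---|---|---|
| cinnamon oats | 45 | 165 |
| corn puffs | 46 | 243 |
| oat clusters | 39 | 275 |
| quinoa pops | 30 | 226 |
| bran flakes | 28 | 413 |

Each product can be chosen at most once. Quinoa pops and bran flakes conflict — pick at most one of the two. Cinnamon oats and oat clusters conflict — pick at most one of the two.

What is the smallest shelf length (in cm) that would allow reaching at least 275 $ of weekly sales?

Look for the lowest-shelf combination reaching 275.
bran flakes: 413 weekly sales at 28 cm.
Any bundle with less than 28 cm falls short of 275.

28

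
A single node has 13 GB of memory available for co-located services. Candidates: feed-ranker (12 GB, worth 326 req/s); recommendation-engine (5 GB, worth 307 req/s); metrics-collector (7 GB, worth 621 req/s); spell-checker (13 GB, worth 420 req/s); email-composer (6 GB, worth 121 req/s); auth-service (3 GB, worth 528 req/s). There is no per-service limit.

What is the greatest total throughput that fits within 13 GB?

Ranking by ratio (throughput/GB): auth-service 176.00, metrics-collector 88.71, recommendation-engine 61.40.
4×auth-service uses 12 of the 13 GB and totals 2112.
That's the maximum — no swap from here does better than 2112.

2112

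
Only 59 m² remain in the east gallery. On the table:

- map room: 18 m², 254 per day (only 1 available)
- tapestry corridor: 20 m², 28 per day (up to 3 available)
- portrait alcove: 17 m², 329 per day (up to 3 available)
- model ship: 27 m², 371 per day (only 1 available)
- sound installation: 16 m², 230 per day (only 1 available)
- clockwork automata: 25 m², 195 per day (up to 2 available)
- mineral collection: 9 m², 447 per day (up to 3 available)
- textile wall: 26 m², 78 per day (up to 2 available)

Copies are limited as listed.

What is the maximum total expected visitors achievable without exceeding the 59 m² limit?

1712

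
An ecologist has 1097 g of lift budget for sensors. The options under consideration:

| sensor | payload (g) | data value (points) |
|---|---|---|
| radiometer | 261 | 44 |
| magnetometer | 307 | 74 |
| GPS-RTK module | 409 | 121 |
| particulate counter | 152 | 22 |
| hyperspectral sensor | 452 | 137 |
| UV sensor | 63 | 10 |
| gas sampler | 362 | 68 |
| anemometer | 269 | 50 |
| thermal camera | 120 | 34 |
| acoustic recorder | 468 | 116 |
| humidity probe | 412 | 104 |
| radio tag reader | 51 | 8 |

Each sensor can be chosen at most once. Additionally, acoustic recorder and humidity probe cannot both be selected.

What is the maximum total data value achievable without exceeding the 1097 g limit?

By data value per g: hyperspectral sensor 0.30, GPS-RTK module 0.30, thermal camera 0.28, humidity probe 0.25 lead.
Best packing: GPS-RTK module + hyperspectral sensor + UV sensor + thermal camera + radio tag reader — 1095 g, 310 total.
The closest alternative, GPS-RTK module + hyperspectral sensor + UV sensor + thermal camera, reaches only 302.

310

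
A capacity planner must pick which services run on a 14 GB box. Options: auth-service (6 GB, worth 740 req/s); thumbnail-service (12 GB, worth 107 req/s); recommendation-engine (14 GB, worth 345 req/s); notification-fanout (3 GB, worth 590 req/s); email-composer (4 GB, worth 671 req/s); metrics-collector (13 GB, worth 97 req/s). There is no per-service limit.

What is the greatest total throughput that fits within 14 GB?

The ratio heuristic lands on 4×notification-fanout (2360) but leaves 2 GB idle.
The 6 GB tied up in 2×notification-fanout is better spent on 2×email-composer — total rises to 2522 (14 GB).
Every other selection either busts 14 GB or fails to beat 2522.

2522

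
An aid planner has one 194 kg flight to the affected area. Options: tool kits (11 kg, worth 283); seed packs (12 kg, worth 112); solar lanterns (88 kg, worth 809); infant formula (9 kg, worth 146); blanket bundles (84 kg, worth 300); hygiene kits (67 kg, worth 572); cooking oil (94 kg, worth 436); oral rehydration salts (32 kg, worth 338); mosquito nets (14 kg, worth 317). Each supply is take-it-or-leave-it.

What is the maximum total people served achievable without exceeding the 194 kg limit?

2127

Density check — tool kits 25.73, mosquito nets 22.64, infant formula 16.22 are the best per kg.
The ratio heuristic lands on tool kits + seed packs + solar lanterns + infant formula + oral rehydration salts + mosquito nets (2005) but leaves 28 kg idle.
Dropping seed packs and oral rehydration salts frees 44 kg; slotting in hygiene kits (67 kg) lifts the total to 2127 at 189 kg.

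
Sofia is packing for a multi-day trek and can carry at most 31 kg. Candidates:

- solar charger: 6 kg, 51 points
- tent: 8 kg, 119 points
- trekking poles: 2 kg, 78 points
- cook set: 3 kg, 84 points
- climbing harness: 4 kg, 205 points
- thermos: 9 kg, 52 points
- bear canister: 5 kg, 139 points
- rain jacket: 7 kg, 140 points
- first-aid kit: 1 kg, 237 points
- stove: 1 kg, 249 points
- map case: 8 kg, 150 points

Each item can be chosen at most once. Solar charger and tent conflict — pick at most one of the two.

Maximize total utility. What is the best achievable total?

Trekking poles + cook set + climbing harness + bear canister + rain jacket + first-aid kit + stove + map case uses 31 of the 31 kg and totals 1282.

1282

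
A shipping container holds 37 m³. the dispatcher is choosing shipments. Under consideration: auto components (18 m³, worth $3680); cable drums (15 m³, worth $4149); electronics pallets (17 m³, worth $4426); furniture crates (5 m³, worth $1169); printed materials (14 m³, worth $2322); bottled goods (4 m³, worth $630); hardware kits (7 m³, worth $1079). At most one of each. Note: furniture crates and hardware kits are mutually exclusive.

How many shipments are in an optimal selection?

3

Optimal total is 9744.
For example cable drums + electronics pallets + furniture crates achieves it, using 37 m³.
All optima have 3 shipments.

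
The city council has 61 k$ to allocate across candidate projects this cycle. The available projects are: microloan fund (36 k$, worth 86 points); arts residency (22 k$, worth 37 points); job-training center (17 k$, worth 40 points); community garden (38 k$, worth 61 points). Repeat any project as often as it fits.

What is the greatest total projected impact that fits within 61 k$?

126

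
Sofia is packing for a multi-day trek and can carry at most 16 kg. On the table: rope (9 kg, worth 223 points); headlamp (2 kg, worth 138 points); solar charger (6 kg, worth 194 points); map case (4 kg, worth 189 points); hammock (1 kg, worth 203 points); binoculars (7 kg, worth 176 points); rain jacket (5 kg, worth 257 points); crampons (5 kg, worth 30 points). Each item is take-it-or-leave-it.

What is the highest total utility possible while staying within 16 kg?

843

A density-first pass picks headlamp + map case + hammock + rain jacket — 787 at 12 kg.
Replace headlamp with solar charger: the trade gains 56 net, giving 843 at 16 kg.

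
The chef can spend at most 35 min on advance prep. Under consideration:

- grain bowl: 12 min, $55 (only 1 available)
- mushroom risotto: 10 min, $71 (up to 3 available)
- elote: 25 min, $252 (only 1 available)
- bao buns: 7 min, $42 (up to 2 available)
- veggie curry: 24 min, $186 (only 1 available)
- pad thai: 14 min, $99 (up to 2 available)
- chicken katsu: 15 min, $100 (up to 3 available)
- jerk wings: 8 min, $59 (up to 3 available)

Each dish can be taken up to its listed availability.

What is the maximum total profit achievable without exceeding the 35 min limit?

Greedy by ratio would take elote + jerk wings: 33 min used, total 311.
Dropping jerk wings frees 8 min; slotting in mushroom risotto (10 min) lifts the total to 323 at 35 min.

323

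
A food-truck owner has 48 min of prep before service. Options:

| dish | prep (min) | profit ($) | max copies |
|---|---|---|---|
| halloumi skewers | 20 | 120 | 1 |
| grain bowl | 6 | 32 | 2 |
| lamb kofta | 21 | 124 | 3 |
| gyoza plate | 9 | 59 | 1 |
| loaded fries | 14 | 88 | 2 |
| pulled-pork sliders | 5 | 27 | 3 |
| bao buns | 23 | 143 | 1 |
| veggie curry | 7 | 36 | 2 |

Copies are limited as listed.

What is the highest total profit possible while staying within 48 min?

296

Filling by ratio: gyoza plate + 2×loaded fries + 2×pulled-pork sliders for 289, with 1 min left unused.
The 19 min tied up in gyoza plate and 2×pulled-pork sliders is better spent on halloumi skewers — total rises to 296 (48 min).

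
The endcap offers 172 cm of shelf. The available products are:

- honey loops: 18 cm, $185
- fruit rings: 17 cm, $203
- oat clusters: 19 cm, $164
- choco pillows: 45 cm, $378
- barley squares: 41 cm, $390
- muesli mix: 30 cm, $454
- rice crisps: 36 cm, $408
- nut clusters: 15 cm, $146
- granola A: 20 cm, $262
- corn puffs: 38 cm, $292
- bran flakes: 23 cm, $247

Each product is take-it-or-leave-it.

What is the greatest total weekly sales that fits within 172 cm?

1964

Filling by ratio: honey loops + fruit rings + muesli mix + rice crisps + nut clusters + granola A + bran flakes for 1905, with 13 cm left unused.
Replace honey loops and nut clusters with barley squares: the trade gains 59 net, giving 1964 at 167 cm.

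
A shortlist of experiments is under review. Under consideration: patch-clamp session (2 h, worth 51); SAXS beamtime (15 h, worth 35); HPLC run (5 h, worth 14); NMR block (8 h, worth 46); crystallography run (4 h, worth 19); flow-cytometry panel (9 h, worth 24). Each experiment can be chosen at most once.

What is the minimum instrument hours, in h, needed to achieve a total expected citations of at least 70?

6

Look for the lowest-instrument combination reaching 70.
patch-clamp session + crystallography run: 70 expected citations at 6 h.
No combination under 6 h hits 70.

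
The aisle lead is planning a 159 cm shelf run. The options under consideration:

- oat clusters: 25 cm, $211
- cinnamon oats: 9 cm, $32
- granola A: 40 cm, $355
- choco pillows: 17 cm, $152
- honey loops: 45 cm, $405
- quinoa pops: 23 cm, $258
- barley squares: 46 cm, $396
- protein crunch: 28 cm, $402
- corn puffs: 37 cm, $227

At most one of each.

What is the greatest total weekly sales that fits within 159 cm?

Filling by ratio: granola A + choco pillows + honey loops + quinoa pops + protein crunch for 1572, with 6 cm left unused.
The 40 cm tied up in granola A is better spent on barley squares — total rises to 1613 (159 cm).
Next best is granola A + choco pillows + honey loops + quinoa pops + protein crunch at 1572 (153 cm) — short by 41.

1613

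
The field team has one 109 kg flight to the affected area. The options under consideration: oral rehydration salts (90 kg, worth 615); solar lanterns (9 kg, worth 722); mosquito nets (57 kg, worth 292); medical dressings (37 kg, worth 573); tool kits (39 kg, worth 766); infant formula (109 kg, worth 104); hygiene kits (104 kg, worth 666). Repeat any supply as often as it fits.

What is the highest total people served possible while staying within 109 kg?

8664

Ranking by ratio (people served/kg): solar lanterns 80.22, tool kits 19.64, medical dressings 15.49.
The ratio ordering already packs tightly: 12×solar lanterns, 108 kg, 8664.
No other feasible combination exceeds 8664.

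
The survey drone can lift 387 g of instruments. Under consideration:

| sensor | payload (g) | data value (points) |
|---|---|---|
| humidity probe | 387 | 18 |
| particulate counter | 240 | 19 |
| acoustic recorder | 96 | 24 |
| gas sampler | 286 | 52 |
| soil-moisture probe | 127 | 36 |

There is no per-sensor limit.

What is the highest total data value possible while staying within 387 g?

The ratio ordering already packs tightly: 3×soil-moisture probe, 381 g, 108.
No other feasible combination exceeds 108.

108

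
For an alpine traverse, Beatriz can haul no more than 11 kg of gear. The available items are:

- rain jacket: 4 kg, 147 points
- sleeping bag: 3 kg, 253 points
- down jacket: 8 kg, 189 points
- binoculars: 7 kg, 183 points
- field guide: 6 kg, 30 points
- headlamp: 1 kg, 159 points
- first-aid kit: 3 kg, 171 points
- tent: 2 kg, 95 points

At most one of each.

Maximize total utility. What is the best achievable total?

730

By utility per kg: headlamp 159.00, sleeping bag 84.33, first-aid kit 57.00, tent 47.50 lead.
The ratio heuristic lands on sleeping bag + headlamp + first-aid kit + tent (678) but leaves 2 kg idle.
The 2 kg tied up in tent is better spent on rain jacket — total rises to 730 (11 kg).
The closest alternative, sleeping bag + headlamp + first-aid kit + tent, reaches only 678.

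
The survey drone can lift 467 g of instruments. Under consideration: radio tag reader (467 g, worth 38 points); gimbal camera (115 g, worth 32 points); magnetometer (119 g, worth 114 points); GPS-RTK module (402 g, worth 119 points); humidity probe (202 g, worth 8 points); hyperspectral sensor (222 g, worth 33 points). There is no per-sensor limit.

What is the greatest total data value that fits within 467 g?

Taking 3×magnetometer: 357 g used, 342 in data value.
That's the maximum — no swap from here does better than 342.

342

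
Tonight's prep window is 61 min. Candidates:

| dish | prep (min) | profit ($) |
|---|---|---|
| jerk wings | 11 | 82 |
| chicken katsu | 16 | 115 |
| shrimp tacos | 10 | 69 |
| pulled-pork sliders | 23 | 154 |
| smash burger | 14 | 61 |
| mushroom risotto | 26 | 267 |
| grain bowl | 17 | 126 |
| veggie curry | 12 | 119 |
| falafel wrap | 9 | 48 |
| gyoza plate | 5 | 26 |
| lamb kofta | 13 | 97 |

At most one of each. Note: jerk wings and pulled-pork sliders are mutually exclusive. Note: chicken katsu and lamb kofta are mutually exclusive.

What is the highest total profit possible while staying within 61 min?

552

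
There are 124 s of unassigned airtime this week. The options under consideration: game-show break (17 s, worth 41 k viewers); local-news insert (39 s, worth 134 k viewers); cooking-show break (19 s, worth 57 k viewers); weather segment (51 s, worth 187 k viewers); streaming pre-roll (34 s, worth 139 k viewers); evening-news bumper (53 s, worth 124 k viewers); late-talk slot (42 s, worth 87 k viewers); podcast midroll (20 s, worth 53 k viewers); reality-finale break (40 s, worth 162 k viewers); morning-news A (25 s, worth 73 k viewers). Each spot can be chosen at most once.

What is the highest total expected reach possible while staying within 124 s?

460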